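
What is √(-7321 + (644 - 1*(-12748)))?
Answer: √6071 ≈ 77.917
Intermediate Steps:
√(-7321 + (644 - 1*(-12748))) = √(-7321 + (644 + 12748)) = √(-7321 + 13392) = √6071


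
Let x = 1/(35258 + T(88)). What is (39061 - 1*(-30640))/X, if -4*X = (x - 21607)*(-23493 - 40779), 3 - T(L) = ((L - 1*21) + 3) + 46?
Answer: -816547215/4067228642984 ≈ -0.00020076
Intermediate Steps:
T(L) = -25 - L (T(L) = 3 - (((L - 1*21) + 3) + 46) = 3 - (((L - 21) + 3) + 46) = 3 - (((-21 + L) + 3) + 46) = 3 - ((-18 + L) + 46) = 3 - (28 + L) = 3 + (-28 - L) = -25 - L)
x = 1/35145 (x = 1/(35258 + (-25 - 1*88)) = 1/(35258 + (-25 - 88)) = 1/(35258 - 113) = 1/35145 ≈ 2.8454e-5)
X = -4067228642984/11715 (X = -(1/35145 - 21607)*(-23493 - 40779)/4 = -(-379689007)*(-64272)/70290 = -¼*16268914571936/11715 = -4067228642984/11715 ≈ -3.4718e+8)
(39061 - 1*(-30640))/X = (39061 - 1*(-30640))/(-4067228642984/11715) = (39061 + 30640)*(-11715/4067228642984) = 69701*(-11715/4067228642984) = -816547215/4067228642984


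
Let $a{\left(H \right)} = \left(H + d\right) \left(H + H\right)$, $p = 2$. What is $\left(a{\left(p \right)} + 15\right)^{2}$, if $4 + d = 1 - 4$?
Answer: $25$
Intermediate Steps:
$d = -7$ ($d = -4 + \left(1 - 4\right) = -4 - 3 = -7$)
$a{\left(H \right)} = 2 H \left(-7 + H\right)$ ($a{\left(H \right)} = \left(H - 7\right) \left(H + H\right) = \left(-7 + H\right) 2 H = 2 H \left(-7 + H\right)$)
$\left(a{\left(p \right)} + 15\right)^{2} = \left(2 \cdot 2 \left(-7 + 2\right) + 15\right)^{2} = \left(2 \cdot 2 \left(-5\right) + 15\right)^{2} = \left(-20 + 15\right)^{2} = \left(-5\right)^{2} = 25$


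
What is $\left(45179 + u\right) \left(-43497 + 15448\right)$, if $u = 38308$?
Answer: $-2341726863$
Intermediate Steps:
$\left(45179 + u\right) \left(-43497 + 15448\right) = \left(45179 + 38308\right) \left(-43497 + 15448\right) = 83487 \left(-28049\right) = -2341726863$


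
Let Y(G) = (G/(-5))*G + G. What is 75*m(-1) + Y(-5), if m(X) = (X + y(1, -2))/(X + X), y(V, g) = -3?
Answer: 140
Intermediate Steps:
Y(G) = G - G**2/5 (Y(G) = (G*(-1/5))*G + G = (-G/5)*G + G = -G**2/5 + G = G - G**2/5)
m(X) = (-3 + X)/(2*X) (m(X) = (X - 3)/(X + X) = (-3 + X)/((2*X)) = (-3 + X)*(1/(2*X)) = (-3 + X)/(2*X))
75*m(-1) + Y(-5) = 75*((1/2)*(-3 - 1)/(-1)) + (1/5)*(-5)*(5 - 1*(-5)) = 75*((1/2)*(-1)*(-4)) + (1/5)*(-5)*(5 + 5) = 75*2 + (1/5)*(-5)*10 = 150 - 10 = 140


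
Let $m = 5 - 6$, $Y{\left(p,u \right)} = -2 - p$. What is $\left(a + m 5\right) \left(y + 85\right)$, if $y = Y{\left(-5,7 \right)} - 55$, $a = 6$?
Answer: $33$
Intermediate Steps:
$m = -1$ ($m = 5 - 6 = -1$)
$y = -52$ ($y = \left(-2 - -5\right) - 55 = \left(-2 + 5\right) - 55 = 3 - 55 = -52$)
$\left(a + m 5\right) \left(y + 85\right) = \left(6 - 5\right) \left(-52 + 85\right) = \left(6 - 5\right) 33 = 1 \cdot 33 = 33$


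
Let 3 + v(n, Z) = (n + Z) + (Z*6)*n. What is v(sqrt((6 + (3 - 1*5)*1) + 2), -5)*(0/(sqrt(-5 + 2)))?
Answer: 0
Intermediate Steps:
v(n, Z) = -3 + Z + n + 6*Z*n (v(n, Z) = -3 + ((n + Z) + (Z*6)*n) = -3 + ((Z + n) + (6*Z)*n) = -3 + ((Z + n) + 6*Z*n) = -3 + (Z + n + 6*Z*n) = -3 + Z + n + 6*Z*n)
v(sqrt((6 + (3 - 1*5)*1) + 2), -5)*(0/(sqrt(-5 + 2))) = (-3 - 5 + sqrt((6 + (3 - 1*5)*1) + 2) + 6*(-5)*sqrt((6 + (3 - 1*5)*1) + 2))*(0/(sqrt(-5 + 2))) = (-3 - 5 + sqrt((6 + (3 - 5)*1) + 2) + 6*(-5)*sqrt((6 + (3 - 5)*1) + 2))*(0/(sqrt(-3))) = (-3 - 5 + sqrt((6 - 2*1) + 2) + 6*(-5)*sqrt((6 - 2*1) + 2))*(0/((I*sqrt(3)))) = (-3 - 5 + sqrt((6 - 2) + 2) + 6*(-5)*sqrt((6 - 2) + 2))*(0*(-I*sqrt(3)/3)) = (-3 - 5 + sqrt(4 + 2) + 6*(-5)*sqrt(4 + 2))*0 = (-3 - 5 + sqrt(6) + 6*(-5)*sqrt(6))*0 = (-3 - 5 + sqrt(6) - 30*sqrt(6))*0 = (-8 - 29*sqrt(6))*0 = 0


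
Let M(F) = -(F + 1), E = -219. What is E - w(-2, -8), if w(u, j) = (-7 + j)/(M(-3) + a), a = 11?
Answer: -2832/13 ≈ -217.85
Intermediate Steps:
M(F) = -1 - F (M(F) = -(1 + F) = -1 - F)
w(u, j) = -7/13 + j/13 (w(u, j) = (-7 + j)/((-1 - 1*(-3)) + 11) = (-7 + j)/((-1 + 3) + 11) = (-7 + j)/(2 + 11) = (-7 + j)/13 = (-7 + j)*(1/13) = -7/13 + j/13)
E - w(-2, -8) = -219 - (-7/13 + (1/13)*(-8)) = -219 - (-7/13 - 8/13) = -219 - 1*(-15/13) = -219 + 15/13 = -2832/13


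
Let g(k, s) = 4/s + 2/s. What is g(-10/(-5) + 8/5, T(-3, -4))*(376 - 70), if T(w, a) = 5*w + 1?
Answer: -918/7 ≈ -131.14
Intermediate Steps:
T(w, a) = 1 + 5*w
g(k, s) = 6/s
g(-10/(-5) + 8/5, T(-3, -4))*(376 - 70) = (6/(1 + 5*(-3)))*(376 - 70) = (6/(1 - 15))*306 = (6/(-14))*306 = (6*(-1/14))*306 = -3/7*306 = -918/7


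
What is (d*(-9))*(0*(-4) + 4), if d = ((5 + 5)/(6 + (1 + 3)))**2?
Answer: -36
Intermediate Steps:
d = 1 (d = (10/(6 + 4))**2 = (10/10)**2 = (10*(1/10))**2 = 1**2 = 1)
(d*(-9))*(0*(-4) + 4) = (1*(-9))*(0*(-4) + 4) = -9*(0 + 4) = -9*4 = -36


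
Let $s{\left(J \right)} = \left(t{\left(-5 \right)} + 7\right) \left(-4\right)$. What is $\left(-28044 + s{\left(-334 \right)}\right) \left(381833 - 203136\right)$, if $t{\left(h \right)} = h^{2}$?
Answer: $-5034251884$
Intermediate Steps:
$s{\left(J \right)} = -128$ ($s{\left(J \right)} = \left(\left(-5\right)^{2} + 7\right) \left(-4\right) = \left(25 + 7\right) \left(-4\right) = 32 \left(-4\right) = -128$)
$\left(-28044 + s{\left(-334 \right)}\right) \left(381833 - 203136\right) = \left(-28044 - 128\right) \left(381833 - 203136\right) = \left(-28172\right) 178697 = -5034251884$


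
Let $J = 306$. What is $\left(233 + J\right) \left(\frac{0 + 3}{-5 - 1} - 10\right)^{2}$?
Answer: $\frac{237699}{4} \approx 59425.0$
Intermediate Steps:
$\left(233 + J\right) \left(\frac{0 + 3}{-5 - 1} - 10\right)^{2} = \left(233 + 306\right) \left(\frac{0 + 3}{-5 - 1} - 10\right)^{2} = 539 \left(\frac{3}{-6} - 10\right)^{2} = 539 \left(3 \left(- \frac{1}{6}\right) - 10\right)^{2} = 539 \left(- \frac{1}{2} - 10\right)^{2} = 539 \left(- \frac{21}{2}\right)^{2} = 539 \cdot \frac{441}{4} = \frac{237699}{4}$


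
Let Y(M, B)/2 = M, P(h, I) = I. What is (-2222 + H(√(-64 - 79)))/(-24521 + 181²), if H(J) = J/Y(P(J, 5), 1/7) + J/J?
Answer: -2221/8240 + I*√143/82400 ≈ -0.26954 + 0.00014512*I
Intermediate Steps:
Y(M, B) = 2*M
H(J) = 1 + J/10 (H(J) = J/((2*5)) + J/J = J/10 + 1 = 1 + J/10)
(-2222 + H(√(-64 - 79)))/(-24521 + 181²) = (-2222 + (1 + √(-64 - 79)/10))/(-24521 + 181²) = (-2222 + (1 + √(-143)/10))/(-24521 + 32761) = (-2222 + (1 + (I*√143)/10))/8240 = (-2222 + (1 + I*√143/10))*(1/8240) = (-2221 + I*√143/10)*(1/8240) = -2221/8240 + I*√143/82400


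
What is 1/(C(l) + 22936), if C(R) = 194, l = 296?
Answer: 1/23130 ≈ 4.3234e-5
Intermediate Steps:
1/(C(l) + 22936) = 1/(194 + 22936) = 1/23130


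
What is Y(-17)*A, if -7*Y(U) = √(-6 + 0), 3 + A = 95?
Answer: -92*I*√6/7 ≈ -32.193*I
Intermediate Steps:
A = 92 (A = -3 + 95 = 92)
Y(U) = -I*√6/7 (Y(U) = -√(-6 + 0)/7 = -I*√6/7)
Y(-17)*A = -I*√6/7*92 = -92*I*√6/7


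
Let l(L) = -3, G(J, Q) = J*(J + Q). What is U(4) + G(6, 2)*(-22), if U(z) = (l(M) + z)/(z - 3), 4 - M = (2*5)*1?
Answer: -1055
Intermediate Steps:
M = -6 (M = 4 - 2*5 = 4 - 10 = -6)
U(z) = 1 (U(z) = (-3 + z)/(z - 3) = (-3 + z)/(-3 + z) = 1)
U(4) + G(6, 2)*(-22) = 1 + (6*(6 + 2))*(-22) = 1 + (6*8)*(-22) = 1 + 48*(-22) = 1 - 1056 = -1055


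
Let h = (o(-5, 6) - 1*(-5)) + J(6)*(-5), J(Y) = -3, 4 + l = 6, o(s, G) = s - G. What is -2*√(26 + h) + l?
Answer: 2 - 2*√35 ≈ -9.8322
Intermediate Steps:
l = 2 (l = -4 + 6 = 2)
h = 9 (h = ((-5 - 1*6) - 1*(-5)) - 3*(-5) = ((-5 - 6) + 5) + 15 = (-11 + 5) + 15 = -6 + 15 = 9)
-2*√(26 + h) + l = -2*√(26 + 9) + 2 = -2*√35 + 2 = 2 - 2*√35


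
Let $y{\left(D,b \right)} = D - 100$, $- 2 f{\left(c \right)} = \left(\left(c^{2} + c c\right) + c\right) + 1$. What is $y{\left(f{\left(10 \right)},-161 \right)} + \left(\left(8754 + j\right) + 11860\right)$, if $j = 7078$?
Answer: $\frac{54973}{2} \approx 27487.0$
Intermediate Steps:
$f{\left(c \right)} = - \frac{1}{2} - c^{2} - \frac{c}{2}$ ($f{\left(c \right)} = - \frac{\left(\left(c^{2} + c c\right) + c\right) + 1}{2} = - \frac{\left(\left(c^{2} + c^{2}\right) + c\right) + 1}{2} = - \frac{\left(2 c^{2} + c\right) + 1}{2} = - \frac{\left(c + 2 c^{2}\right) + 1}{2} = - \frac{1 + c + 2 c^{2}}{2} = - \frac{1}{2} - c^{2} - \frac{c}{2}$)
$y{\left(D,b \right)} = -100 + D$
$y{\left(f{\left(10 \right)},-161 \right)} + \left(\left(8754 + j\right) + 11860\right) = \left(-100 - \frac{211}{2}\right) + \left(\left(8754 + 7078\right) + 11860\right) = \left(-100 - \frac{211}{2}\right) + \left(15832 + 11860\right) = \left(-100 - \frac{211}{2}\right) + 27692 = - \frac{411}{2} + 27692 = \frac{54973}{2}$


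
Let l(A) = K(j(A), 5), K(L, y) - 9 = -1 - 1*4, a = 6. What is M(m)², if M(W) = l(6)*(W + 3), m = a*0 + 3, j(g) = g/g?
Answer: 576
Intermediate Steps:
j(g) = 1
K(L, y) = 4 (K(L, y) = 9 + (-1 - 1*4) = 9 + (-1 - 4) = 9 - 5 = 4)
l(A) = 4
m = 3 (m = 6*0 + 3 = 0 + 3 = 3)
M(W) = 12 + 4*W (M(W) = 4*(W + 3) = 4*(3 + W) = 12 + 4*W)
M(m)² = (12 + 4*3)² = (12 + 12)² = 24² = 576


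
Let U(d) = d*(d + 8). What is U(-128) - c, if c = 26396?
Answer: -11036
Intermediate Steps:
U(d) = d*(8 + d)
U(-128) - c = -128*(8 - 128) - 1*26396 = -128*(-120) - 26396 = 15360 - 26396 = -11036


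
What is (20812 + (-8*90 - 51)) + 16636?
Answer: 36677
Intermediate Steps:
(20812 + (-8*90 - 51)) + 16636 = (20812 + (-720 - 51)) + 16636 = (20812 - 771) + 16636 = 20041 + 16636 = 36677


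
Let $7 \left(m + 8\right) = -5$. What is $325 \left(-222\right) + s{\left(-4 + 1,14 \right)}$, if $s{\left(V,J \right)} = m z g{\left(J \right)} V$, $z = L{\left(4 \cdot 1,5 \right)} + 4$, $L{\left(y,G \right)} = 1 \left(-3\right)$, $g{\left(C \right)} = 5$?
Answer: $- \frac{504135}{7} \approx -72019.0$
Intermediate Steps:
$L{\left(y,G \right)} = -3$
$z = 1$ ($z = -3 + 4 = 1$)
$m = - \frac{61}{7}$ ($m = -8 + \frac{1}{7} \left(-5\right) = -8 - \frac{5}{7} = - \frac{61}{7} \approx -8.7143$)
$s{\left(V,J \right)} = - \frac{305 V}{7}$ ($s{\left(V,J \right)} = \left(- \frac{61}{7}\right) 1 \cdot 5 V = - \frac{61 \cdot 5 V}{7} = - \frac{305 V}{7}$)
$325 \left(-222\right) + s{\left(-4 + 1,14 \right)} = 325 \left(-222\right) - \frac{305 \left(-4 + 1\right)}{7} = -72150 - - \frac{915}{7} = -72150 + \frac{915}{7} = - \frac{504135}{7}$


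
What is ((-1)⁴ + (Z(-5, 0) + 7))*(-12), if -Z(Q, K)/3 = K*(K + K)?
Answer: -96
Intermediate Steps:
Z(Q, K) = -6*K² (Z(Q, K) = -3*K*(K + K) = -3*K*2*K = -6*K²)
((-1)⁴ + (Z(-5, 0) + 7))*(-12) = ((-1)⁴ + (-6*0² + 7))*(-12) = (1 + (-6*0 + 7))*(-12) = (1 + (0 + 7))*(-12) = (1 + 7)*(-12) = 8*(-12) = -96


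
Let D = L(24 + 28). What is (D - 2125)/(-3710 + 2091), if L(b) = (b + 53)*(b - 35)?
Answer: 340/1619 ≈ 0.21001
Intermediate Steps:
L(b) = (-35 + b)*(53 + b) (L(b) = (53 + b)*(-35 + b) = (-35 + b)*(53 + b))
D = 1785 (D = -1855 + (24 + 28)² + 18*(24 + 28) = -1855 + 52² + 18*52 = -1855 + 2704 + 936 = 1785)
(D - 2125)/(-3710 + 2091) = (1785 - 2125)/(-3710 + 2091) = -340/(-1619) = -340*(-1/1619) = 340/1619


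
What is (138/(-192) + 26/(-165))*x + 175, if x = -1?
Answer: 928627/5280 ≈ 175.88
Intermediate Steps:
(138/(-192) + 26/(-165))*x + 175 = (138/(-192) + 26/(-165))*(-1) + 175 = (138*(-1/192) + 26*(-1/165))*(-1) + 175 = (-23/32 - 26/165)*(-1) + 175 = -4627/5280*(-1) + 175 = 4627/5280 + 175 = 928627/5280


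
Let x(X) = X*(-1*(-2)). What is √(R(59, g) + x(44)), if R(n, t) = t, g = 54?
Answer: √142 ≈ 11.916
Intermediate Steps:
x(X) = 2*X (x(X) = X*2 = 2*X)
√(R(59, g) + x(44)) = √(54 + 2*44) = √(54 + 88) = √142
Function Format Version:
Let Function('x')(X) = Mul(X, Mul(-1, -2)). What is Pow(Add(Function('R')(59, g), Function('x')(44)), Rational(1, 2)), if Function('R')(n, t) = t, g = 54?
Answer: Pow(142, Rational(1, 2)) ≈ 11.916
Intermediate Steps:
Function('x')(X) = Mul(2, X) (Function('x')(X) = Mul(X, 2) = Mul(2, X))
Pow(Add(Function('R')(59, g), Function('x')(44)), Rational(1, 2)) = Pow(Add(54, Mul(2, 44)), Rational(1, 2)) = Pow(Add(54, 88), Rational(1, 2)) = Pow(142, Rational(1, 2))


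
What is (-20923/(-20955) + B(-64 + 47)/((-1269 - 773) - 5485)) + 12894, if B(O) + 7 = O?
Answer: 677968832377/52576095 ≈ 12895.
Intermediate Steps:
B(O) = -7 + O
(-20923/(-20955) + B(-64 + 47)/((-1269 - 773) - 5485)) + 12894 = (-20923/(-20955) + (-7 + (-64 + 47))/((-1269 - 773) - 5485)) + 12894 = (-20923*(-1/20955) + (-7 - 17)/(-2042 - 5485)) + 12894 = (20923/20955 - 24/(-7527)) + 12894 = (20923/20955 - 24*(-1/7527)) + 12894 = (20923/20955 + 8/2509) + 12894 = 52663447/52576095 + 12894 = 677968832377/52576095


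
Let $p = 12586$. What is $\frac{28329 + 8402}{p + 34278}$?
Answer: $\frac{36731}{46864} \approx 0.78378$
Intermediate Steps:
$\frac{28329 + 8402}{p + 34278} = \frac{28329 + 8402}{12586 + 34278} = \frac{36731}{46864}$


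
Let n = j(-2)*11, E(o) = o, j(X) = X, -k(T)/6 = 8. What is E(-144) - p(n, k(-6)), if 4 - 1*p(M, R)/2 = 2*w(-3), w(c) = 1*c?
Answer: -164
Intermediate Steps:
k(T) = -48 (k(T) = -6*8 = -48)
w(c) = c
n = -22 (n = -2*11 = -22)
p(M, R) = 20 (p(M, R) = 8 - 4*(-3) = 8 - 2*(-6) = 8 + 12 = 20)
E(-144) - p(n, k(-6)) = -144 - 1*20 = -144 - 20 = -164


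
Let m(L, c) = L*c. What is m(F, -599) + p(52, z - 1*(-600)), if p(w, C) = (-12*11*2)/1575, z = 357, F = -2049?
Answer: 644359187/525 ≈ 1.2274e+6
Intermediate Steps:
p(w, C) = -88/525 (p(w, C) = -132*2*(1/1575) = -264*1/1575 = -88/525)
m(F, -599) + p(52, z - 1*(-600)) = -2049*(-599) - 88/525 = 1227351 - 88/525 = 644359187/525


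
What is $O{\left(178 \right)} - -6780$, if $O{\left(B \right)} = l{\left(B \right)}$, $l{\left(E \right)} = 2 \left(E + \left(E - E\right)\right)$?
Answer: $7136$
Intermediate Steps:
$l{\left(E \right)} = 2 E$ ($l{\left(E \right)} = 2 \left(E + 0\right) = 2 E$)
$O{\left(B \right)} = 2 B$
$O{\left(178 \right)} - -6780 = 2 \cdot 178 - -6780 = 356 + 6780 = 7136$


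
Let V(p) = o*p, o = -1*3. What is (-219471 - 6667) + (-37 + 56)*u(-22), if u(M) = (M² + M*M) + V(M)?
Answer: -206492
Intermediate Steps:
o = -3
V(p) = -3*p
u(M) = -3*M + 2*M² (u(M) = (M² + M*M) - 3*M = (M² + M²) - 3*M = 2*M² - 3*M = -3*M + 2*M²)
(-219471 - 6667) + (-37 + 56)*u(-22) = (-219471 - 6667) + (-37 + 56)*(-22*(-3 + 2*(-22))) = -226138 + 19*(-22*(-3 - 44)) = -226138 + 19*(-22*(-47)) = -226138 + 19*1034 = -226138 + 19646 = -206492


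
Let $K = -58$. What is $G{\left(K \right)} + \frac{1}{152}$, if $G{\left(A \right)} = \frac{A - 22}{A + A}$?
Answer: $\frac{3069}{4408} \approx 0.69623$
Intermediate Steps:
$G{\left(A \right)} = \frac{-22 + A}{2 A}$
$G{\left(K \right)} + \frac{1}{152} = \frac{-22 - 58}{2 \left(-58\right)} + \frac{1}{152} = \frac{1}{2} \left(- \frac{1}{58}\right) \left(-80\right) + \frac{1}{152} = \frac{20}{29} + \frac{1}{152} = \frac{3069}{4408}$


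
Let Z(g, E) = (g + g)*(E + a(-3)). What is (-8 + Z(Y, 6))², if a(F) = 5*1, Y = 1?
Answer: 196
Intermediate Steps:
a(F) = 5
Z(g, E) = 2*g*(5 + E) (Z(g, E) = (g + g)*(E + 5) = (2*g)*(5 + E) = 2*g*(5 + E))
(-8 + Z(Y, 6))² = (-8 + 2*1*(5 + 6))² = (-8 + 2*1*11)² = (-8 + 22)² = 14² = 196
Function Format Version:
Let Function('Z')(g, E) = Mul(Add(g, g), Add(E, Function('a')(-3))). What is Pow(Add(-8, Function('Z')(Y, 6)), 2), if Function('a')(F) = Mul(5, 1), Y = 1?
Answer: 196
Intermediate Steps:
Function('a')(F) = 5
Function('Z')(g, E) = Mul(2, g, Add(5, E)) (Function('Z')(g, E) = Mul(Add(g, g), Add(E, 5)) = Mul(Mul(2, g), Add(5, E)) = Mul(2, g, Add(5, E)))
Pow(Add(-8, Function('Z')(Y, 6)), 2) = Pow(Add(-8, Mul(2, 1, Add(5, 6))), 2) = Pow(Add(-8, Mul(2, 1, 11)), 2) = Pow(Add(-8, 22), 2) = Pow(14, 2) = 196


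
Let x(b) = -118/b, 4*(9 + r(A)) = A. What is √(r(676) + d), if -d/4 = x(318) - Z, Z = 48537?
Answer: 2*√1228084518/159 ≈ 440.81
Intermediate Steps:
r(A) = -9 + A/4
d = 30869768/159 (d = -4*(-118/318 - 1*48537) = -4*(-118*1/318 - 48537) = -4*(-59/159 - 48537) = -4*(-7717442/159) = 30869768/159 ≈ 1.9415e+5)
√(r(676) + d) = √((-9 + (¼)*676) + 30869768/159) = √((-9 + 169) + 30869768/159) = √(160 + 30869768/159) = √(30895208/159) = 2*√1228084518/159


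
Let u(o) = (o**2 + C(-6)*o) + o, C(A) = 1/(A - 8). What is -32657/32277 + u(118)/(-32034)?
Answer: -499698641/344653806 ≈ -1.4499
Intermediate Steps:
C(A) = 1/(-8 + A)
u(o) = o**2 + 13*o/14 (u(o) = (o**2 + o/(-8 - 6)) + o = (o**2 + o/(-14)) + o = (o**2 - o/14) + o = o**2 + 13*o/14)
-32657/32277 + u(118)/(-32034) = -32657/32277 + ((1/14)*118*(13 + 14*118))/(-32034) = -32657*1/32277 + ((1/14)*118*(13 + 1652))*(-1/32034) = -32657/32277 + ((1/14)*118*1665)*(-1/32034) = -32657/32277 + (98235/7)*(-1/32034) = -32657/32277 - 32745/74746 = -499698641/344653806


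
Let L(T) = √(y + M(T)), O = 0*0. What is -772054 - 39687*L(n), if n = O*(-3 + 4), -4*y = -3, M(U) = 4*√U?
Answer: -772054 - 39687*√3/2 ≈ -8.0642e+5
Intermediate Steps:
O = 0
y = ¾ (y = -¼*(-3) = ¾ ≈ 0.75000)
n = 0 (n = 0*(-3 + 4) = 0*1 = 0)
L(T) = √(¾ + 4*√T)
-772054 - 39687*L(n) = -772054 - 39687*√(3 + 16*√0)/2 = -772054 - 39687*√(3 + 16*0)/2 = -772054 - 39687*√(3 + 0)/2 = -772054 - 39687*√3/2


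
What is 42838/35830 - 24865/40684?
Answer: 425954121/728853860 ≈ 0.58442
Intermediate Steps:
42838/35830 - 24865/40684 = 42838*(1/35830) - 24865*1/40684 = 21419/17915 - 24865/40684 = 425954121/728853860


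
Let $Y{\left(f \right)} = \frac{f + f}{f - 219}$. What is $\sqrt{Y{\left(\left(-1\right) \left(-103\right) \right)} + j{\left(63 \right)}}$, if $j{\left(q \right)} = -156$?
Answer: $\frac{i \sqrt{530758}}{58} \approx 12.561 i$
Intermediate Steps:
$Y{\left(f \right)} = \frac{2 f}{-219 + f}$
$\sqrt{Y{\left(\left(-1\right) \left(-103\right) \right)} + j{\left(63 \right)}} = \sqrt{\frac{2 \left(\left(-1\right) \left(-103\right)\right)}{-219 - -103} - 156} = \sqrt{2 \cdot 103 \frac{1}{-219 + 103} - 156} = \sqrt{2 \cdot 103 \frac{1}{-116} - 156} = \sqrt{2 \cdot 103 \left(- \frac{1}{116}\right) - 156} = \sqrt{- \frac{103}{58} - 156} = \sqrt{- \frac{9151}{58}} = \frac{i \sqrt{530758}}{58}$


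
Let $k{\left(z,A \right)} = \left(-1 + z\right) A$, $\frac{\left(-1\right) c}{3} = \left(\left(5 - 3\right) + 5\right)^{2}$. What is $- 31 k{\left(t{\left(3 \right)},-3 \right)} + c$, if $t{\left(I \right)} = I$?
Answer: $39$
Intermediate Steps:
$c = -147$ ($c = - 3 \left(\left(5 - 3\right) + 5\right)^{2} = - 3 \left(2 + 5\right)^{2} = - 3 \cdot 7^{2} = \left(-3\right) 49 = -147$)
$k{\left(z,A \right)} = A \left(-1 + z\right)$
$- 31 k{\left(t{\left(3 \right)},-3 \right)} + c = - 31 \left(- 3 \left(-1 + 3\right)\right) - 147 = - 31 \left(\left(-3\right) 2\right) - 147 = \left(-31\right) \left(-6\right) - 147 = 186 - 147 = 39$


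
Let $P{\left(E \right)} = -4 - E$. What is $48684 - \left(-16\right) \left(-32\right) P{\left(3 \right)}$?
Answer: $52268$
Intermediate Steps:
$48684 - \left(-16\right) \left(-32\right) P{\left(3 \right)} = 48684 - \left(-16\right) \left(-32\right) \left(-4 - 3\right) = 48684 - 512 \left(-4 - 3\right) = 48684 - 512 \left(-7\right) = 48684 - -3584 = 48684 + 3584 = 52268$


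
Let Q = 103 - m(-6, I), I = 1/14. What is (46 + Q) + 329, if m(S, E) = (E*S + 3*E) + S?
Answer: 6779/14 ≈ 484.21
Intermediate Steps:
I = 1/14 ≈ 0.071429
m(S, E) = S + 3*E + E*S (m(S, E) = (3*E + E*S) + S = S + 3*E + E*S)
Q = 1529/14 (Q = 103 - (-6 + 3*(1/14) + (1/14)*(-6)) = 103 - (-6 + 3/14 - 3/7) = 103 - 1*(-87/14) = 103 + 87/14 = 1529/14 ≈ 109.21)
(46 + Q) + 329 = (46 + 1529/14) + 329 = 2173/14 + 329 = 6779/14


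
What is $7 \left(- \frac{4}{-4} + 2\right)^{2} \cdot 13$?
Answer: $819$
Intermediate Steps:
$7 \left(- \frac{4}{-4} + 2\right)^{2} \cdot 13 = 7 \left(\left(-4\right) \left(- \frac{1}{4}\right) + 2\right)^{2} \cdot 13 = 7 \left(1 + 2\right)^{2} \cdot 13 = 7 \cdot 3^{2} \cdot 13 = 7 \cdot 9 \cdot 13 = 63 \cdot 13 = 819$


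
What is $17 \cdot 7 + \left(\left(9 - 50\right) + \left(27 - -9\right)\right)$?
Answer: $114$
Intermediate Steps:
$17 \cdot 7 + \left(\left(9 - 50\right) + \left(27 - -9\right)\right) = 119 + \left(-41 + \left(27 + 9\right)\right) = 119 + \left(-41 + 36\right) = 119 - 5 = 114$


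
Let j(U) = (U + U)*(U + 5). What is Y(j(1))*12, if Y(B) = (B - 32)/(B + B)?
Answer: -10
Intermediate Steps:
j(U) = 2*U*(5 + U) (j(U) = (2*U)*(5 + U) = 2*U*(5 + U))
Y(B) = (-32 + B)/(2*B) (Y(B) = (-32 + B)/((2*B)) = (-32 + B)*(1/(2*B)) = (-32 + B)/(2*B))
Y(j(1))*12 = ((-32 + 2*1*(5 + 1))/(2*((2*1*(5 + 1)))))*12 = ((-32 + 2*1*6)/(2*((2*1*6))))*12 = ((1/2)*(-32 + 12)/12)*12 = ((1/2)*(1/12)*(-20))*12 = -5/6*12 = -10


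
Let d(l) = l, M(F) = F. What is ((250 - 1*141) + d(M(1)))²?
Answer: 12100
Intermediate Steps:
((250 - 1*141) + d(M(1)))² = ((250 - 1*141) + 1)² = ((250 - 141) + 1)² = (109 + 1)² = 110² = 12100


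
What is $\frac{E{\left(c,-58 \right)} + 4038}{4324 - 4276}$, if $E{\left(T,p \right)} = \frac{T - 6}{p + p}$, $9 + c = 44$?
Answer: $\frac{16151}{192} \approx 84.12$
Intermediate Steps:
$c = 35$ ($c = -9 + 44 = 35$)
$E{\left(T,p \right)} = \frac{-6 + T}{2 p}$
$\frac{E{\left(c,-58 \right)} + 4038}{4324 - 4276} = \frac{\frac{-6 + 35}{2 \left(-58\right)} + 4038}{4324 - 4276} = \frac{\frac{1}{2} \left(- \frac{1}{58}\right) 29 + 4038}{48} = \left(- \frac{1}{4} + 4038\right) \frac{1}{48} = \frac{16151}{4} \cdot \frac{1}{48} = \frac{16151}{192}$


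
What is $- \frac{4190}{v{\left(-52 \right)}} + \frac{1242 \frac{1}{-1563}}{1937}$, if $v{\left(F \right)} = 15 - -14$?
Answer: $- \frac{4228463636}{29266133} \approx -144.48$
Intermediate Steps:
$v{\left(F \right)} = 29$ ($v{\left(F \right)} = 15 + 14 = 29$)
$- \frac{4190}{v{\left(-52 \right)}} + \frac{1242 \frac{1}{-1563}}{1937} = - \frac{4190}{29} + \frac{1242 \frac{1}{-1563}}{1937} = \left(-4190\right) \frac{1}{29} + 1242 \left(- \frac{1}{1563}\right) \frac{1}{1937} = - \frac{4190}{29} - \frac{414}{1009177} = - \frac{4228463636}{29266133}$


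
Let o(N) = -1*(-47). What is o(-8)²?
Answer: 2209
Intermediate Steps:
o(N) = 47
o(-8)² = 47² = 2209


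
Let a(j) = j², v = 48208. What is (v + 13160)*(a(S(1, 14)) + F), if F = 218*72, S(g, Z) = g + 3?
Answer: 964214016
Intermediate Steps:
S(g, Z) = 3 + g
F = 15696
(v + 13160)*(a(S(1, 14)) + F) = (48208 + 13160)*((3 + 1)² + 15696) = 61368*(4² + 15696) = 61368*(16 + 15696) = 61368*15712 = 964214016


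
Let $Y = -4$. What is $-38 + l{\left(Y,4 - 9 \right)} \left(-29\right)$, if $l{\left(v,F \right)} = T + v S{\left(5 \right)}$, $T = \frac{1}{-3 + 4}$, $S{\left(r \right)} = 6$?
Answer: $629$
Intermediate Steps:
$T = 1$ ($T = 1^{-1} = 1$)
$l{\left(v,F \right)} = 1 + 6 v$ ($l{\left(v,F \right)} = 1 + v 6 = 1 + 6 v$)
$-38 + l{\left(Y,4 - 9 \right)} \left(-29\right) = -38 + \left(1 + 6 \left(-4\right)\right) \left(-29\right) = -38 + \left(1 - 24\right) \left(-29\right) = -38 - -667 = -38 + 667 = 629$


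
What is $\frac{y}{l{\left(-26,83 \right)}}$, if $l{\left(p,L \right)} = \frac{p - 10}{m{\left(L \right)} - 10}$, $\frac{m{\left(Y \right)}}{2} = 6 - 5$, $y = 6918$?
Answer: $\frac{4612}{3} \approx 1537.3$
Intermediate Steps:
$m{\left(Y \right)} = 2$ ($m{\left(Y \right)} = 2 \left(6 - 5\right) = 2 \cdot 1 = 2$)
$l{\left(p,L \right)} = \frac{5}{4} - \frac{p}{8}$ ($l{\left(p,L \right)} = \frac{p - 10}{2 - 10} = \frac{-10 + p}{-8} = \left(-10 + p\right) \left(- \frac{1}{8}\right) = \frac{5}{4} - \frac{p}{8}$)
$\frac{y}{l{\left(-26,83 \right)}} = \frac{6918}{\frac{5}{4} - - \frac{13}{4}} = \frac{6918}{\frac{5}{4} + \frac{13}{4}} = \frac{6918}{\frac{9}{2}} = 6918 \cdot \frac{2}{9} = \frac{4612}{3}$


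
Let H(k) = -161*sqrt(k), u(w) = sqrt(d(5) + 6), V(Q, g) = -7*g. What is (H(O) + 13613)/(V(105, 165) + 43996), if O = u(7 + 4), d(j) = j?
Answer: 13613/42841 - 161*11**(1/4)/42841 ≈ 0.31091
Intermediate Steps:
u(w) = sqrt(11) (u(w) = sqrt(5 + 6) = sqrt(11))
O = sqrt(11) ≈ 3.3166
(H(O) + 13613)/(V(105, 165) + 43996) = (-161*11**(1/4) + 13613)/(-7*165 + 43996) = (-161*11**(1/4) + 13613)/(-1155 + 43996) = (13613 - 161*11**(1/4))/42841 = (13613 - 161*11**(1/4))*(1/42841) = 13613/42841 - 161*11**(1/4)/42841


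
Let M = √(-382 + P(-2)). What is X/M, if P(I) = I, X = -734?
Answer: 367*I*√6/24 ≈ 37.457*I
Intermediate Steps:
M = 8*I*√6 (M = √(-382 - 2) = √(-384) = 8*I*√6 ≈ 19.596*I)
X/M = -734*(-I*√6/48) = -(-367)*I*√6/24 = 367*I*√6/24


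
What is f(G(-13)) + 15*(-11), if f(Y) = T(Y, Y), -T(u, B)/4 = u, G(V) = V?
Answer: -113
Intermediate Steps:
T(u, B) = -4*u
f(Y) = -4*Y
f(G(-13)) + 15*(-11) = -4*(-13) + 15*(-11) = 52 - 165 = -113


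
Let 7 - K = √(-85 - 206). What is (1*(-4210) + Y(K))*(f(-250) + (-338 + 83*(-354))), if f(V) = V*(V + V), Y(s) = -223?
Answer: -422376240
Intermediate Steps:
K = 7 - I*√291 (K = 7 - √(-85 - 206) = 7 - √(-291) = 7 - I*√291 ≈ 7.0 - 17.059*I)
f(V) = 2*V² (f(V) = V*(2*V) = 2*V²)
(1*(-4210) + Y(K))*(f(-250) + (-338 + 83*(-354))) = (1*(-4210) - 223)*(2*(-250)² + (-338 + 83*(-354))) = (-4210 - 223)*(2*62500 + (-338 - 29382)) = -4433*(125000 - 29720) = -4433*95280 = -422376240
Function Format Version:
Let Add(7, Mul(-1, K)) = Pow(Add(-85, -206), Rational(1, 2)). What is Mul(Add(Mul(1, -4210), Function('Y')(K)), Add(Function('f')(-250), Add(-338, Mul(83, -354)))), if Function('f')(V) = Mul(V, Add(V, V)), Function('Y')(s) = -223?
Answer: -422376240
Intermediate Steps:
K = Add(7, Mul(-1, I, Pow(291, Rational(1, 2)))) (K = Add(7, Mul(-1, Pow(Add(-85, -206), Rational(1, 2)))) = Add(7, Mul(-1, Pow(-291, Rational(1, 2)))) = Add(7, Mul(-1, Mul(I, Pow(291, Rational(1, 2))))) = Add(7, Mul(-1, I, Pow(291, Rational(1, 2)))) ≈ Add(7.0000, Mul(-17.059, I)))
Function('f')(V) = Mul(2, Pow(V, 2)) (Function('f')(V) = Mul(V, Mul(2, V)) = Mul(2, Pow(V, 2)))
Mul(Add(Mul(1, -4210), Function('Y')(K)), Add(Function('f')(-250), Add(-338, Mul(83, -354)))) = Mul(Add(Mul(1, -4210), -223), Add(Mul(2, Pow(-250, 2)), Add(-338, Mul(83, -354)))) = Mul(Add(-4210, -223), Add(Mul(2, 62500), Add(-338, -29382))) = Mul(-4433, Add(125000, -29720)) = Mul(-4433, 95280) = -422376240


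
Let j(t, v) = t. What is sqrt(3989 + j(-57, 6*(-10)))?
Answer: 2*sqrt(983) ≈ 62.706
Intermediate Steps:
sqrt(3989 + j(-57, 6*(-10))) = sqrt(3989 - 57) = sqrt(3932) = 2*sqrt(983)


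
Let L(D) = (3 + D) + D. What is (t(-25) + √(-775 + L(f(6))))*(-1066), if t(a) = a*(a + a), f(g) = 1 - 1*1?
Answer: -1332500 - 2132*I*√193 ≈ -1.3325e+6 - 29619.0*I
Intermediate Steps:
f(g) = 0 (f(g) = 1 - 1 = 0)
L(D) = 3 + 2*D
t(a) = 2*a² (t(a) = a*(2*a) = 2*a²)
(t(-25) + √(-775 + L(f(6))))*(-1066) = (2*(-25)² + √(-775 + (3 + 2*0)))*(-1066) = (2*625 + √(-775 + (3 + 0)))*(-1066) = (1250 + √(-775 + 3))*(-1066) = (1250 + √(-772))*(-1066) = (1250 + 2*I*√193)*(-1066) = -1332500 - 2132*I*√193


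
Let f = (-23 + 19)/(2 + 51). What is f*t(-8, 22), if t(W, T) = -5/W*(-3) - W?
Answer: -49/106 ≈ -0.46226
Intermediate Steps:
t(W, T) = -W + 15/W (t(W, T) = 15/W - W = -W + 15/W)
f = -4/53 ≈ -0.075472
f*t(-8, 22) = -4*(-1*(-8) + 15/(-8))/53 = -4*(8 + 15*(-1/8))/53 = -4*(8 - 15/8)/53 = -4/53*49/8 = -49/106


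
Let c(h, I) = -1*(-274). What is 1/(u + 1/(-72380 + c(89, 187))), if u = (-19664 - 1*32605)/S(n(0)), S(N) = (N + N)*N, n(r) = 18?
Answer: -7787448/628151527 ≈ -0.012397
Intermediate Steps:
S(N) = 2*N**2 (S(N) = (2*N)*N = 2*N**2)
c(h, I) = 274
u = -17423/216 (u = (-19664 - 1*32605)/((2*18**2)) = (-19664 - 32605)/((2*324)) = -52269/648 = -52269*1/648 = -17423/216 ≈ -80.662)
1/(u + 1/(-72380 + c(89, 187))) = 1/(-17423/216 + 1/(-72380 + 274)) = 1/(-17423/216 + 1/(-72106)) = 1/(-17423/216 - 1/72106) = 1/(-628151527/7787448) = -7787448/628151527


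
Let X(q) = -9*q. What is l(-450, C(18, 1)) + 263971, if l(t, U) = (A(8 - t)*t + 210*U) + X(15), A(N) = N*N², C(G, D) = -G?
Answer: -43232100344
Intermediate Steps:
A(N) = N³
l(t, U) = -135 + 210*U + t*(8 - t)³ (l(t, U) = ((8 - t)³*t + 210*U) - 9*15 = (t*(8 - t)³ + 210*U) - 135 = (210*U + t*(8 - t)³) - 135 = -135 + 210*U + t*(8 - t)³)
l(-450, C(18, 1)) + 263971 = (-135 + 210*(-1*18) - 1*(-450)*(-8 - 450)³) + 263971 = (-135 + 210*(-18) - 1*(-450)*(-458)³) + 263971 = (-135 - 3780 - 1*(-450)*(-96071912)) + 263971 = (-135 - 3780 - 43232360400) + 263971 = -43232364315 + 263971 = -43232100344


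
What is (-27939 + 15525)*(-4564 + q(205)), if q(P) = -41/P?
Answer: 283299894/5 ≈ 5.6660e+7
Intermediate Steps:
(-27939 + 15525)*(-4564 + q(205)) = (-27939 + 15525)*(-4564 - 41/205) = -12414*(-4564 - 41*1/205) = -12414*(-4564 - ⅕) = -12414*(-22821/5) = 283299894/5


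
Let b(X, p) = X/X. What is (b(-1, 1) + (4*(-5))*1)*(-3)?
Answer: 57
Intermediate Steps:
b(X, p) = 1
(b(-1, 1) + (4*(-5))*1)*(-3) = (1 + (4*(-5))*1)*(-3) = (1 - 20*1)*(-3) = (1 - 20)*(-3) = -19*(-3) = 57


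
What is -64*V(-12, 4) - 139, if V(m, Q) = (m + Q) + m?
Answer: 1141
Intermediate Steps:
V(m, Q) = Q + 2*m (V(m, Q) = (Q + m) + m = Q + 2*m)
-64*V(-12, 4) - 139 = -64*(4 + 2*(-12)) - 139 = -64*(4 - 24) - 139 = -64*(-20) - 139 = 1280 - 139 = 1141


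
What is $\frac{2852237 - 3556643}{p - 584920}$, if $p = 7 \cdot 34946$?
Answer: $\frac{352203}{170149} \approx 2.07$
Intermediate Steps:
$p = 244622$
$\frac{2852237 - 3556643}{p - 584920} = \frac{2852237 - 3556643}{244622 - 584920} = - \frac{704406}{-340298} = \left(-704406\right) \left(- \frac{1}{340298}\right) = \frac{352203}{170149}$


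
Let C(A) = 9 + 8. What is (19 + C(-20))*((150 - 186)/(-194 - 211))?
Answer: 16/5 ≈ 3.2000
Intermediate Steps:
C(A) = 17
(19 + C(-20))*((150 - 186)/(-194 - 211)) = (19 + 17)*((150 - 186)/(-194 - 211)) = 36*(-36/(-405)) = 36*(-36*(-1/405)) = 36*(4/45) = 16/5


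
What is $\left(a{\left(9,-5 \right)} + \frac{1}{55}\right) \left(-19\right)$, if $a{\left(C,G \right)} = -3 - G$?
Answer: $- \frac{2109}{55} \approx -38.345$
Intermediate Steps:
$\left(a{\left(9,-5 \right)} + \frac{1}{55}\right) \left(-19\right) = \left(\left(-3 - -5\right) + \frac{1}{55}\right) \left(-19\right) = \left(\left(-3 + 5\right) + \frac{1}{55}\right) \left(-19\right) = \left(2 + \frac{1}{55}\right) \left(-19\right) = \frac{111}{55} \left(-19\right) = - \frac{2109}{55}$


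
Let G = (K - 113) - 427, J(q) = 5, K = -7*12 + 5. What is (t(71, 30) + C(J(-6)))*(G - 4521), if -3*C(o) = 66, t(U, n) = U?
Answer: -251860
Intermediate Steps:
K = -79 (K = -84 + 5 = -79)
G = -619 (G = (-79 - 113) - 427 = -192 - 427 = -619)
C(o) = -22 (C(o) = -⅓*66 = -22)
(t(71, 30) + C(J(-6)))*(G - 4521) = (71 - 22)*(-619 - 4521) = 49*(-5140) = -251860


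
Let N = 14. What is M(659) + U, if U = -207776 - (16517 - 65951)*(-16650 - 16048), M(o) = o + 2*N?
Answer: -1616600021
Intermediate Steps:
M(o) = 28 + o (M(o) = o + 2*14 = o + 28 = 28 + o)
U = -1616600708 (U = -207776 - (-49434)*(-32698) = -207776 - 1*1616392932 = -207776 - 1616392932 = -1616600708)
M(659) + U = (28 + 659) - 1616600708 = 687 - 1616600708 = -1616600021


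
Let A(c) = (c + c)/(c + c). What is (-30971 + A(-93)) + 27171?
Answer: -3799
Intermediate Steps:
A(c) = 1 (A(c) = (2*c)/((2*c)) = (2*c)*(1/(2*c)) = 1)
(-30971 + A(-93)) + 27171 = (-30971 + 1) + 27171 = -30970 + 27171 = -3799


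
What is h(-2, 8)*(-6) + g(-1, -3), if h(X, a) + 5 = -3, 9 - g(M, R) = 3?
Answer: 54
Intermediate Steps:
g(M, R) = 6 (g(M, R) = 9 - 1*3 = 9 - 3 = 6)
h(X, a) = -8 (h(X, a) = -5 - 3 = -8)
h(-2, 8)*(-6) + g(-1, -3) = -8*(-6) + 6 = 48 + 6 = 54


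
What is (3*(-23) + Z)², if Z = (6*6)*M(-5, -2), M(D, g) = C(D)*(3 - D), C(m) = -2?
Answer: 416025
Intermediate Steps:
M(D, g) = -6 + 2*D (M(D, g) = -2*(3 - D) = -6 + 2*D)
Z = -576 (Z = (6*6)*(-6 + 2*(-5)) = 36*(-6 - 10) = 36*(-16) = -576)
(3*(-23) + Z)² = (3*(-23) - 576)² = (-69 - 576)² = (-645)² = 416025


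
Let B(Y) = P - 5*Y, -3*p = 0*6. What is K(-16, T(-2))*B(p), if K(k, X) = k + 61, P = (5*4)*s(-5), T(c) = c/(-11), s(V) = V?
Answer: -4500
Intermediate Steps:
T(c) = -c/11 (T(c) = c*(-1/11) = -c/11)
P = -100 (P = (5*4)*(-5) = 20*(-5) = -100)
K(k, X) = 61 + k
p = 0 (p = -0*6 = -⅓*0 = 0)
B(Y) = -100 - 5*Y
K(-16, T(-2))*B(p) = (61 - 16)*(-100 - 5*0) = 45*(-100 + 0) = 45*(-100) = -4500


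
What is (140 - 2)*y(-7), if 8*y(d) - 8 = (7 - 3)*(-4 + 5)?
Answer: 207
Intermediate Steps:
y(d) = 3/2 (y(d) = 1 + ((7 - 3)*(-4 + 5))/8 = 1 + (4*1)/8 = 1 + (1/8)*4 = 1 + 1/2 = 3/2)
(140 - 2)*y(-7) = (140 - 2)*(3/2) = 138*(3/2) = 207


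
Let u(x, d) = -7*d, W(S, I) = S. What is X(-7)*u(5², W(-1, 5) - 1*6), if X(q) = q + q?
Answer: -686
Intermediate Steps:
X(q) = 2*q
X(-7)*u(5², W(-1, 5) - 1*6) = (2*(-7))*(-7*(-1 - 1*6)) = -(-98)*(-1 - 6) = -(-98)*(-7) = -14*49 = -686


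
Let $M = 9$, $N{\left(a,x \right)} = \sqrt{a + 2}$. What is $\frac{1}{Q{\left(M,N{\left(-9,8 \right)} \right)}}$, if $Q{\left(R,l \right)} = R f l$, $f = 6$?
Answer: $- \frac{i \sqrt{7}}{378} \approx - 0.0069993 i$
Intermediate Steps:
$N{\left(a,x \right)} = \sqrt{2 + a}$
$Q{\left(R,l \right)} = 6 R l$ ($Q{\left(R,l \right)} = R 6 l = 6 R l$)
$\frac{1}{Q{\left(M,N{\left(-9,8 \right)} \right)}} = \frac{1}{6 \cdot 9 \sqrt{2 - 9}} = \frac{1}{6 \cdot 9 \sqrt{-7}} = \frac{1}{6 \cdot 9 i \sqrt{7}} = \frac{1}{54 i \sqrt{7}} = - \frac{i \sqrt{7}}{378}$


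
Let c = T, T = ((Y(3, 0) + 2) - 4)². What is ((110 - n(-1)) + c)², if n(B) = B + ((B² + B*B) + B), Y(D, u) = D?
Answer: 12321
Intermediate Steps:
n(B) = 2*B + 2*B² (n(B) = B + ((B² + B²) + B) = B + (2*B² + B) = B + (B + 2*B²) = 2*B + 2*B²)
T = 1 (T = ((3 + 2) - 4)² = (5 - 4)² = 1² = 1)
c = 1
((110 - n(-1)) + c)² = ((110 - 2*(-1)*(1 - 1)) + 1)² = ((110 - 2*(-1)*0) + 1)² = ((110 - 1*0) + 1)² = ((110 + 0) + 1)² = (110 + 1)² = 111² = 12321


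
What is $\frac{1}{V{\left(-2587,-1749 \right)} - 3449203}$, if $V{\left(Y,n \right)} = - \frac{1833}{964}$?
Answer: $- \frac{964}{3325033525} \approx -2.8992 \cdot 10^{-7}$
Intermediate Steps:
$V{\left(Y,n \right)} = - \frac{1833}{964}$ ($V{\left(Y,n \right)} = \left(-1833\right) \frac{1}{964} = - \frac{1833}{964}$)
$\frac{1}{V{\left(-2587,-1749 \right)} - 3449203} = \frac{1}{- \frac{1833}{964} - 3449203} = \frac{1}{- \frac{3325033525}{964}} = - \frac{964}{3325033525}$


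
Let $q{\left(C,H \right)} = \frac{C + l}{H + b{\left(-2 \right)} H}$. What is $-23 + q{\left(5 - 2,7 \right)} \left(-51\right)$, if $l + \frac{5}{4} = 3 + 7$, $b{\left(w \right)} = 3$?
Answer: $- \frac{4973}{112} \approx -44.402$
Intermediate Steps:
$l = \frac{35}{4}$ ($l = - \frac{5}{4} + \left(3 + 7\right) = - \frac{5}{4} + 10 = \frac{35}{4} \approx 8.75$)
$q{\left(C,H \right)} = \frac{\frac{35}{4} + C}{4 H}$ ($q{\left(C,H \right)} = \frac{C + \frac{35}{4}}{H + 3 H} = \frac{\frac{35}{4} + C}{4 H}$)
$-23 + q{\left(5 - 2,7 \right)} \left(-51\right) = -23 + \frac{35 + 4 \left(5 - 2\right)}{16 \cdot 7} \left(-51\right) = -23 + \frac{1}{16} \cdot \frac{1}{7} \left(35 + 4 \left(5 - 2\right)\right) \left(-51\right) = -23 + \frac{1}{16} \cdot \frac{1}{7} \left(35 + 4 \cdot 3\right) \left(-51\right) = -23 + \frac{1}{16} \cdot \frac{1}{7} \left(35 + 12\right) \left(-51\right) = -23 + \frac{1}{16} \cdot \frac{1}{7} \cdot 47 \left(-51\right) = -23 + \frac{47}{112} \left(-51\right) = -23 - \frac{2397}{112} = - \frac{4973}{112}$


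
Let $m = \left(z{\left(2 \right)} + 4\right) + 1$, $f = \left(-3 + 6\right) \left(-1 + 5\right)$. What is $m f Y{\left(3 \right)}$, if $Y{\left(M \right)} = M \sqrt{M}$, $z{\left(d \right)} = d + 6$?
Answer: $468 \sqrt{3} \approx 810.6$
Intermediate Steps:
$f = 12$ ($f = 3 \cdot 4 = 12$)
$z{\left(d \right)} = 6 + d$
$m = 13$ ($m = \left(\left(6 + 2\right) + 4\right) + 1 = \left(8 + 4\right) + 1 = 12 + 1 = 13$)
$Y{\left(M \right)} = M^{\frac{3}{2}}$
$m f Y{\left(3 \right)} = 13 \cdot 12 \cdot 3^{\frac{3}{2}} = 156 \cdot 3 \sqrt{3} = 468 \sqrt{3}$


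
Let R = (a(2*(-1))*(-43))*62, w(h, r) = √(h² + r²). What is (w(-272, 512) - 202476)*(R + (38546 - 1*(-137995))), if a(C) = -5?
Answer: -38444320596 + 3037936*√1313 ≈ -3.8334e+10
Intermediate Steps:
R = 13330 (R = -5*(-43)*62 = 215*62 = 13330)
(w(-272, 512) - 202476)*(R + (38546 - 1*(-137995))) = (√((-272)² + 512²) - 202476)*(13330 + (38546 - 1*(-137995))) = (√(73984 + 262144) - 202476)*(13330 + (38546 + 137995)) = (√336128 - 202476)*(13330 + 176541) = (16*√1313 - 202476)*189871 = (-202476 + 16*√1313)*189871 = -38444320596 + 3037936*√1313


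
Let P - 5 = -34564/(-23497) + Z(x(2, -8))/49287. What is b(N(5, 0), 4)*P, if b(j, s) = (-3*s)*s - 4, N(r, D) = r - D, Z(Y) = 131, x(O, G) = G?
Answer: -389850092840/1158096639 ≈ -336.63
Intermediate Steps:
b(j, s) = -4 - 3*s² (b(j, s) = -3*s² - 4 = -4 - 3*s²)
P = 7497117170/1158096639 (P = 5 + (-34564/(-23497) + 131/49287) = 5 + (-34564*(-1/23497) + 131*(1/49287)) = 5 + (34564/23497 + 131/49287) = 5 + 1706633975/1158096639 = 7497117170/1158096639 ≈ 6.4737)
b(N(5, 0), 4)*P = (-4 - 3*4²)*(7497117170/1158096639) = (-4 - 3*16)*(7497117170/1158096639) = (-4 - 48)*(7497117170/1158096639) = -52*7497117170/1158096639 = -389850092840/1158096639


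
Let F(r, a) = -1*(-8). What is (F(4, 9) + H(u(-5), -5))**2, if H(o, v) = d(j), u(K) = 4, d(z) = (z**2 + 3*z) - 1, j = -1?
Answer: 25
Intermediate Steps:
d(z) = -1 + z**2 + 3*z
H(o, v) = -3 (H(o, v) = -1 + (-1)**2 + 3*(-1) = -1 + 1 - 3 = -3)
F(r, a) = 8
(F(4, 9) + H(u(-5), -5))**2 = (8 - 3)**2 = 5**2 = 25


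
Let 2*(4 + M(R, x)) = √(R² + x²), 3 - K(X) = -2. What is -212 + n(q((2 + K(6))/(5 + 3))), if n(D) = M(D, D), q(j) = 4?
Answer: -216 + 2*√2 ≈ -213.17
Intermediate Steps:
K(X) = 5 (K(X) = 3 - 1*(-2) = 3 + 2 = 5)
M(R, x) = -4 + √(R² + x²)/2
n(D) = -4 + √2*√(D²)/2 (n(D) = -4 + √(D² + D²)/2 = -4 + √(2*D²)/2 = -4 + (√2*√(D²))/2 = -4 + √2*√(D²)/2)
-212 + n(q((2 + K(6))/(5 + 3))) = -212 + (-4 + √2*√(4²)/2) = -212 + (-4 + √2*√16/2) = -212 + (-4 + (½)*√2*4) = -212 + (-4 + 2*√2) = -216 + 2*√2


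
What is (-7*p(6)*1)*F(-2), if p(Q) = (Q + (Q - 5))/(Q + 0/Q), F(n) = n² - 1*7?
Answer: 49/2 ≈ 24.500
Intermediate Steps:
F(n) = -7 + n² (F(n) = n² - 7 = -7 + n²)
p(Q) = (-5 + 2*Q)/Q (p(Q) = (Q + (-5 + Q))/(Q + 0) = (-5 + 2*Q)/Q)
(-7*p(6)*1)*F(-2) = (-7*(2 - 5/6)*1)*(-7 + (-2)²) = (-7*(2 - 5*⅙)*1)*(-7 + 4) = (-7*(2 - ⅚)*1)*(-3) = (-7*7/6*1)*(-3) = -49/6*1*(-3) = -49/6*(-3) = 49/2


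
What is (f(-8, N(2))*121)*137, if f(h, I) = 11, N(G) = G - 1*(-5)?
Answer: 182347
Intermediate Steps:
N(G) = 5 + G (N(G) = G + 5 = 5 + G)
(f(-8, N(2))*121)*137 = (11*121)*137 = 1331*137 = 182347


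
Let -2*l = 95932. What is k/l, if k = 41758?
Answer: -20879/23983 ≈ -0.87057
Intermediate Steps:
l = -47966 (l = -½*95932 = -47966)
k/l = 41758/(-47966) = 41758*(-1/47966) = -20879/23983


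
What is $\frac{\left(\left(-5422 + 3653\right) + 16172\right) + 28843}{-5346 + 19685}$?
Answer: $\frac{43246}{14339} \approx 3.016$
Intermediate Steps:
$\frac{\left(\left(-5422 + 3653\right) + 16172\right) + 28843}{-5346 + 19685} = \frac{\left(-1769 + 16172\right) + 28843}{14339} = \left(14403 + 28843\right) \frac{1}{14339} = 43246 \cdot \frac{1}{14339} = \frac{43246}{14339}$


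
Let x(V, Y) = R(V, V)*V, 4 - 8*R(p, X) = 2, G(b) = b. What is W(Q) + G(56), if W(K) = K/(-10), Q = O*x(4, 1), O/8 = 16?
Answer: 216/5 ≈ 43.200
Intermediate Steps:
R(p, X) = 1/4 (R(p, X) = 1/2 - 1/8*2 = 1/2 - 1/4 = 1/4)
O = 128 (O = 8*16 = 128)
x(V, Y) = V/4
Q = 128 (Q = 128*((1/4)*4) = 128*1 = 128)
W(K) = -K/10 (W(K) = K*(-1/10) = -K/10)
W(Q) + G(56) = -1/10*128 + 56 = -64/5 + 56 = 216/5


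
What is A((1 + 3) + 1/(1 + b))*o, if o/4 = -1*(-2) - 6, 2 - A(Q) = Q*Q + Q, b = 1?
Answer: 364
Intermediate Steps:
A(Q) = 2 - Q - Q² (A(Q) = 2 - (Q*Q + Q) = 2 - (Q² + Q) = 2 - (Q + Q²) = 2 + (-Q - Q²) = 2 - Q - Q²)
o = -16 (o = 4*(-1*(-2) - 6) = 4*(2 - 6) = 4*(-4) = -16)
A((1 + 3) + 1/(1 + b))*o = (2 - ((1 + 3) + 1/(1 + 1)) - ((1 + 3) + 1/(1 + 1))²)*(-16) = (2 - (4 + 1/2) - (4 + 1/2)²)*(-16) = (2 - (4 + ½) - (4 + ½)²)*(-16) = (2 - 1*9/2 - (9/2)²)*(-16) = (2 - 9/2 - 1*81/4)*(-16) = (2 - 9/2 - 81/4)*(-16) = -91/4*(-16) = 364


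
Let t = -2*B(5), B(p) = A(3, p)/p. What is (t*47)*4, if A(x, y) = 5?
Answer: -376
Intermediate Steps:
B(p) = 5/p
t = -2 (t = -10/5 = -2*1 = -2)
(t*47)*4 = -2*47*4 = -94*4 = -376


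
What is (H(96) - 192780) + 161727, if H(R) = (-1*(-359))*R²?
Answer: 3277491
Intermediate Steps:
H(R) = 359*R²
(H(96) - 192780) + 161727 = (359*96² - 192780) + 161727 = (359*9216 - 192780) + 161727 = (3308544 - 192780) + 161727 = 3115764 + 161727 = 3277491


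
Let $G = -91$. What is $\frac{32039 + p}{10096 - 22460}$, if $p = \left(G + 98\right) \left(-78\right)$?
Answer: $- \frac{2863}{1124} \approx -2.5472$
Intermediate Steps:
$p = -546$ ($p = \left(-91 + 98\right) \left(-78\right) = 7 \left(-78\right) = -546$)
$\frac{32039 + p}{10096 - 22460} = \frac{32039 - 546}{10096 - 22460} = \frac{31493}{-12364} = 31493 \left(- \frac{1}{12364}\right) = - \frac{2863}{1124}$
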